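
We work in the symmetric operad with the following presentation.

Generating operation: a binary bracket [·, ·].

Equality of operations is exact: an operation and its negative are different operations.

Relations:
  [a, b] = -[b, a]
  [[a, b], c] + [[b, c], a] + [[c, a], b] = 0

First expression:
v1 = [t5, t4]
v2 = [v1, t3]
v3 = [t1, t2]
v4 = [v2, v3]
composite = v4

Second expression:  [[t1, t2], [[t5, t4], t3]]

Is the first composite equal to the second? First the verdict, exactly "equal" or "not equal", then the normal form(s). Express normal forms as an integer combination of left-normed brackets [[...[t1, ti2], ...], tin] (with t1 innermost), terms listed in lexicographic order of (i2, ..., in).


not equal — first -[[[[t1, t2], t3], t4], t5] + [[[[t1, t2], t3], t5], t4] + [[[[t1, t2], t4], t5], t3] - [[[[t1, t2], t5], t4], t3], second [[[[t1, t2], t3], t4], t5] - [[[[t1, t2], t3], t5], t4] - [[[[t1, t2], t4], t5], t3] + [[[[t1, t2], t5], t4], t3]

The first expression reduces to -[[[[t1, t2], t3], t4], t5] + [[[[t1, t2], t3], t5], t4] + [[[[t1, t2], t4], t5], t3] - [[[[t1, t2], t5], t4], t3]
The second expression reduces to [[[[t1, t2], t3], t4], t5] - [[[[t1, t2], t3], t5], t4] - [[[[t1, t2], t4], t5], t3] + [[[[t1, t2], t5], t4], t3]
Distinct normal forms: not equal.


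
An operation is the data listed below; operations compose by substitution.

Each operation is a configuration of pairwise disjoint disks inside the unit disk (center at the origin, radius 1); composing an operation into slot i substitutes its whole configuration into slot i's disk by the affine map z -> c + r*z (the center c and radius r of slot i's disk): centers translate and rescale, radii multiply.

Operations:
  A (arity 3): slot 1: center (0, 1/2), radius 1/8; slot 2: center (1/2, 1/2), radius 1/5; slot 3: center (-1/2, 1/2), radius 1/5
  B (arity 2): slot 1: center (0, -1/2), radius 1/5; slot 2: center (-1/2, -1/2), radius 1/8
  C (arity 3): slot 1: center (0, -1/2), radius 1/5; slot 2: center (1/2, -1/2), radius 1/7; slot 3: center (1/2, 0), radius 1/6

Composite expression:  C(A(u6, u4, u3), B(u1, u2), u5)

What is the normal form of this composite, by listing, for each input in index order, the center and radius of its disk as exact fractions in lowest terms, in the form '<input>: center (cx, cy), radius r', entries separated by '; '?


u1: center (1/2, -4/7), radius 1/35; u2: center (3/7, -4/7), radius 1/56; u3: center (-1/10, -2/5), radius 1/25; u4: center (1/10, -2/5), radius 1/25; u5: center (1/2, 0), radius 1/6; u6: center (0, -2/5), radius 1/40

Each u-disk chains the slot maps above it in C; radii multiply.
for u6, the 2-step affine chain lands on center (0, -2/5), radius 1/40
for u4, the 2-step affine chain lands on center (1/10, -2/5), radius 1/25
for u3, the 2-step affine chain lands on center (-1/10, -2/5), radius 1/25
for u1, the 2-step affine chain lands on center (1/2, -4/7), radius 1/35
for u2, the 2-step affine chain lands on center (3/7, -4/7), radius 1/56
for u5, the 1-step affine chain lands on center (1/2, 0), radius 1/6


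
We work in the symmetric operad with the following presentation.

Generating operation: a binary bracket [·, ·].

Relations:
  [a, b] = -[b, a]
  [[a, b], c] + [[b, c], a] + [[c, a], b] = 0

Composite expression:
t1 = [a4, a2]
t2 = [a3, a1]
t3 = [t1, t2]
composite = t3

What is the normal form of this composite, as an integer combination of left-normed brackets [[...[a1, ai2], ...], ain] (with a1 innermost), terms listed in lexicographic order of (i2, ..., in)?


Expand each bracket as ab - ba; the a1-initial words give the coefficients.
Composite bracket: [[a4, a2], [a3, a1]]
Each bracket splits as ab - ba, giving 8 signed words (2^3 = 8).
Only words starting with a1 matter:
  a1a3a2a4 appears with sign -1, giving the term -[[[a1, a3], a2], a4]
  a1a3a4a2 appears with sign +1, giving the term +[[[a1, a3], a4], a2]

-[[[a1, a3], a2], a4] + [[[a1, a3], a4], a2]


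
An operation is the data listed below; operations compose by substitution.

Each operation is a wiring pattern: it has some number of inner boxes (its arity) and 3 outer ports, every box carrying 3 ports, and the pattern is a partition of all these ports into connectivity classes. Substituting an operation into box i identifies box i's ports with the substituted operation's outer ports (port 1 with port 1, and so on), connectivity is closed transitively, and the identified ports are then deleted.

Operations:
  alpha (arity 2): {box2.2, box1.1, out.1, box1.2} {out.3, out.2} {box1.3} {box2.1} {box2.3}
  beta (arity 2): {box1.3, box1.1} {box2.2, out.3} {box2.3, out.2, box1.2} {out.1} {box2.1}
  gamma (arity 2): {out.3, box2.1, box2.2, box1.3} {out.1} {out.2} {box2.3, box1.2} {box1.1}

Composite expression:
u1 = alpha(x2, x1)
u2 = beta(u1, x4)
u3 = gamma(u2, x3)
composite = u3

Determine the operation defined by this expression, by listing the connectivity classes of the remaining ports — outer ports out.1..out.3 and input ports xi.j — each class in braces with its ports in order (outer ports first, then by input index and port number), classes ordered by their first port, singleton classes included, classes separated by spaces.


{out.1} {out.2} {out.3, x3.1, x3.2, x4.2} {x1.1} {x1.2, x2.1, x2.2, x3.3, x4.3} {x1.3} {x2.3} {x4.1}

Treat the ports identified at gamma as solder joints: merge, then drop.
through alpha, on inputs (x2, x1): {out.1, x1.2, x2.1, x2.2} {out.2, out.3} {x1.1} {x1.3} {x2.3} (out.j = stage outer ports)
through beta, on inputs (x2, x1, x4): {out.1} {out.2, x1.2, x2.1, x2.2, x4.3} {out.3, x4.2} {x1.1} {x1.3} {x2.3} {x4.1} (out.j = stage outer ports)
through gamma, on inputs (x2, x1, x4, x3): {out.1} {out.2} {out.3, x3.1, x3.2, x4.2} {x1.1} {x1.2, x2.1, x2.2, x3.3, x4.3} {x1.3} {x2.3} {x4.1} (out.j = stage outer ports)


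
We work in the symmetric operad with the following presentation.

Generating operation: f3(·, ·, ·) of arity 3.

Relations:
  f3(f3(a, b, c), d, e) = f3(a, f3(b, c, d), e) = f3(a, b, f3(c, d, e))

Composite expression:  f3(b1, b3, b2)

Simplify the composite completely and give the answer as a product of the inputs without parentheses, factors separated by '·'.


b1 · b3 · b2

All parenthesizations of f3 agree; list the b-inputs left to right.
f3(b1, b3, b2) spells out as b1 · b3 · b2


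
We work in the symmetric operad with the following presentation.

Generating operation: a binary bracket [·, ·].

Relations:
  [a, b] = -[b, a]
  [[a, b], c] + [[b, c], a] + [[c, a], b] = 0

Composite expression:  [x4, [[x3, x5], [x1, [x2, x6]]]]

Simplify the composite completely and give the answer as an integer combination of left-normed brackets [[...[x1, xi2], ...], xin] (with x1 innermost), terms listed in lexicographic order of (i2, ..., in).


A multilinear Lie element is pinned by x1-initial words (x1 innermost).
Composite bracket: [x4, [[x3, x5], [x1, [x2, x6]]]]
Expanding via [a, b] = ab - ba: 32 signed words (2^5 = 32).
Keep just the words that open with x1:
  the word x1x2x6x3x5x4 carries sign +1 and contributes +[[[[[x1, x2], x6], x3], x5], x4]
  the word x1x2x6x5x3x4 carries sign -1 and contributes -[[[[[x1, x2], x6], x5], x3], x4]
  the word x1x6x2x3x5x4 carries sign -1 and contributes -[[[[[x1, x6], x2], x3], x5], x4]
  the word x1x6x2x5x3x4 carries sign +1 and contributes +[[[[[x1, x6], x2], x5], x3], x4]

[[[[[x1, x2], x6], x3], x5], x4] - [[[[[x1, x2], x6], x5], x3], x4] - [[[[[x1, x6], x2], x3], x5], x4] + [[[[[x1, x6], x2], x5], x3], x4]


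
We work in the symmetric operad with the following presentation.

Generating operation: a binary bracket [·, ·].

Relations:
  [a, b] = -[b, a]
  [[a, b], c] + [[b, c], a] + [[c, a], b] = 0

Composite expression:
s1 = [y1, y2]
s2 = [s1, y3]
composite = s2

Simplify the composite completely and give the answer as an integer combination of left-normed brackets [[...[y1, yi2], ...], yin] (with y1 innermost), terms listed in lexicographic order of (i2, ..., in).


Expand each bracket as ab - ba; the y1-initial words give the coefficients.
Composite bracket: [[y1, y2], y3]
Under [a, b] = ab - ba we get 4 signed associative words (2^2 = 4).
The y1-initial words carry the normal form:
  from y1y2y3, sign +1: term +[[y1, y2], y3]

[[y1, y2], y3]


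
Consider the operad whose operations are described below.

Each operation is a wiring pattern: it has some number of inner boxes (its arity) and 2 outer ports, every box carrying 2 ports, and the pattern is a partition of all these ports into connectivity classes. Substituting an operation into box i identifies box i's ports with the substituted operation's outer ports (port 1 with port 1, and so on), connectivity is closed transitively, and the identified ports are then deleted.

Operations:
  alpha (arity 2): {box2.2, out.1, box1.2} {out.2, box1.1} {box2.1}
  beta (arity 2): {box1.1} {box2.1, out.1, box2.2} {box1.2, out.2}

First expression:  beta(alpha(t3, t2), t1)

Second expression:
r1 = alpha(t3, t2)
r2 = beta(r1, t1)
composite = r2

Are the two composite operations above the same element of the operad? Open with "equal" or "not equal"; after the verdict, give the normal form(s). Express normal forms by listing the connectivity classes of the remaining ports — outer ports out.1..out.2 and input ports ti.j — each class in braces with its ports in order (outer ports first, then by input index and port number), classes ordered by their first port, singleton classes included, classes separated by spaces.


Reducing the first expression gives {out.1, t1.1, t1.2} {out.2, t3.1} {t2.1} {t2.2, t3.2}
Reducing the second expression gives {out.1, t1.1, t1.2} {out.2, t3.1} {t2.1} {t2.2, t3.2}
Identical normal forms: equal.

equal; the common form is {out.1, t1.1, t1.2} {out.2, t3.1} {t2.1} {t2.2, t3.2}


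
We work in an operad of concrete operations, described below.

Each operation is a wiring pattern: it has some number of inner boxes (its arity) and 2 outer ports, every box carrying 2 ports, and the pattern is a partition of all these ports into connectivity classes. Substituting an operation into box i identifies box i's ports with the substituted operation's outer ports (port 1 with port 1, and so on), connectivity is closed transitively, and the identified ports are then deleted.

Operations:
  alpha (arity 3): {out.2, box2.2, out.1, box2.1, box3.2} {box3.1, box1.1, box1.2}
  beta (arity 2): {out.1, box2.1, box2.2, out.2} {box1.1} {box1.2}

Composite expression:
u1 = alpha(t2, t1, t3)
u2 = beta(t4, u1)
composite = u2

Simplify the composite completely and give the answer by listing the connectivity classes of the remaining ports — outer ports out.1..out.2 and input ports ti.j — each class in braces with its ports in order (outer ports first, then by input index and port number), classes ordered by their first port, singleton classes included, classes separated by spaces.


Treat the ports identified at beta as solder joints: merge, then drop.
the subtree at alpha composes to {out.1, out.2, t1.1, t1.2, t3.2} {t2.1, t2.2, t3.1} on (t2, t1, t3); out.j = own outer ports
the subtree at beta composes to {out.1, out.2, t1.1, t1.2, t3.2} {t2.1, t2.2, t3.1} {t4.1} {t4.2} on (t4, t2, t1, t3); out.j = own outer ports

{out.1, out.2, t1.1, t1.2, t3.2} {t2.1, t2.2, t3.1} {t4.1} {t4.2}


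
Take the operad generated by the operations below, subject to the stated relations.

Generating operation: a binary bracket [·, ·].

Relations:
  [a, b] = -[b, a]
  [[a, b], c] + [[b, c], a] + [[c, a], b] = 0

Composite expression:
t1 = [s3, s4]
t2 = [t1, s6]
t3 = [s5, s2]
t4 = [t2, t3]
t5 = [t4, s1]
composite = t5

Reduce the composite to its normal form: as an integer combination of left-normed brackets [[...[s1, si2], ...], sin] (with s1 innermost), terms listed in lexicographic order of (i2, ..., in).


A multilinear Lie element is pinned by s1-initial words (s1 innermost).
Composite bracket: [[[[s3, s4], s6], [s5, s2]], s1]
Each bracket splits as ab - ba, giving 32 signed words (2^5 = 32).
Words beginning with s1 determine it all:
  the word s1s2s5s3s4s6 carries sign -1 and contributes -[[[[[s1, s2], s5], s3], s4], s6]
  the word s1s2s5s4s3s6 carries sign +1 and contributes +[[[[[s1, s2], s5], s4], s3], s6]
  the word s1s2s5s6s3s4 carries sign +1 and contributes +[[[[[s1, s2], s5], s6], s3], s4]
  the word s1s2s5s6s4s3 carries sign -1 and contributes -[[[[[s1, s2], s5], s6], s4], s3]
  the word s1s3s4s6s2s5 carries sign +1 and contributes +[[[[[s1, s3], s4], s6], s2], s5]
  the word s1s3s4s6s5s2 carries sign -1 and contributes -[[[[[s1, s3], s4], s6], s5], s2]
  the word s1s4s3s6s2s5 carries sign -1 and contributes -[[[[[s1, s4], s3], s6], s2], s5]
  the word s1s4s3s6s5s2 carries sign +1 and contributes +[[[[[s1, s4], s3], s6], s5], s2]
  the word s1s5s2s3s4s6 carries sign +1 and contributes +[[[[[s1, s5], s2], s3], s4], s6]
  the word s1s5s2s4s3s6 carries sign -1 and contributes -[[[[[s1, s5], s2], s4], s3], s6]
  the word s1s5s2s6s3s4 carries sign -1 and contributes -[[[[[s1, s5], s2], s6], s3], s4]
  the word s1s5s2s6s4s3 carries sign +1 and contributes +[[[[[s1, s5], s2], s6], s4], s3]
  the word s1s6s3s4s2s5 carries sign -1 and contributes -[[[[[s1, s6], s3], s4], s2], s5]
  the word s1s6s3s4s5s2 carries sign +1 and contributes +[[[[[s1, s6], s3], s4], s5], s2]
  the word s1s6s4s3s2s5 carries sign +1 and contributes +[[[[[s1, s6], s4], s3], s2], s5]
  the word s1s6s4s3s5s2 carries sign -1 and contributes -[[[[[s1, s6], s4], s3], s5], s2]

-[[[[[s1, s2], s5], s3], s4], s6] + [[[[[s1, s2], s5], s4], s3], s6] + [[[[[s1, s2], s5], s6], s3], s4] - [[[[[s1, s2], s5], s6], s4], s3] + [[[[[s1, s3], s4], s6], s2], s5] - [[[[[s1, s3], s4], s6], s5], s2] - [[[[[s1, s4], s3], s6], s2], s5] + [[[[[s1, s4], s3], s6], s5], s2] + [[[[[s1, s5], s2], s3], s4], s6] - [[[[[s1, s5], s2], s4], s3], s6] - [[[[[s1, s5], s2], s6], s3], s4] + [[[[[s1, s5], s2], s6], s4], s3] - [[[[[s1, s6], s3], s4], s2], s5] + [[[[[s1, s6], s3], s4], s5], s2] + [[[[[s1, s6], s4], s3], s2], s5] - [[[[[s1, s6], s4], s3], s5], s2]


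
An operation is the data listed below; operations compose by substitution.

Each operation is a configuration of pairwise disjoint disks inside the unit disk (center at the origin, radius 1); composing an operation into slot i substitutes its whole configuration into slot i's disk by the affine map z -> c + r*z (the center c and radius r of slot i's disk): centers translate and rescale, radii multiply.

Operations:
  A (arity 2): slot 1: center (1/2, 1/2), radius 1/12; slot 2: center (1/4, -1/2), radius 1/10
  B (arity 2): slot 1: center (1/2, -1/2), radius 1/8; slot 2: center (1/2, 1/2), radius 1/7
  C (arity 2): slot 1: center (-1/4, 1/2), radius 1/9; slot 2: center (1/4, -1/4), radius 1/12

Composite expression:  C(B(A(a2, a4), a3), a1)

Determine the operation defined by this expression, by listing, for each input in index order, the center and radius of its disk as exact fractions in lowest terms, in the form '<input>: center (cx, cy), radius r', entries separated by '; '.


a1: center (1/4, -1/4), radius 1/12; a2: center (-3/16, 65/144), radius 1/864; a3: center (-7/36, 5/9), radius 1/63; a4: center (-55/288, 7/16), radius 1/720


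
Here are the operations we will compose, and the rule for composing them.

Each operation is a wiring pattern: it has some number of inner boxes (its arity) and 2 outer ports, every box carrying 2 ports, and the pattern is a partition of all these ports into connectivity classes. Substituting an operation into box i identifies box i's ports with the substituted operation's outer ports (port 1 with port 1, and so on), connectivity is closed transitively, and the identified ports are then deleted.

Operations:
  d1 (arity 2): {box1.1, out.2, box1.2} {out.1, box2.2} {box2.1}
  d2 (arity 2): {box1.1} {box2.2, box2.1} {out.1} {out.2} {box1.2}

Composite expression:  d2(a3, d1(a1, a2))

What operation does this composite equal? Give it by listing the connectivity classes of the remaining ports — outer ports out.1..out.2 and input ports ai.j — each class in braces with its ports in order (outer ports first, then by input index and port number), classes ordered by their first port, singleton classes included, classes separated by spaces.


{out.1} {out.2} {a1.1, a1.2, a2.2} {a2.1} {a3.1} {a3.2}

Reachability decides: close wires over d2-identified ports.
through d1, on inputs (a1, a2): {out.1, a2.2} {out.2, a1.1, a1.2} {a2.1} (out.j = stage outer ports)
through d2, on inputs (a3, a1, a2): {out.1} {out.2} {a1.1, a1.2, a2.2} {a2.1} {a3.1} {a3.2} (out.j = stage outer ports)


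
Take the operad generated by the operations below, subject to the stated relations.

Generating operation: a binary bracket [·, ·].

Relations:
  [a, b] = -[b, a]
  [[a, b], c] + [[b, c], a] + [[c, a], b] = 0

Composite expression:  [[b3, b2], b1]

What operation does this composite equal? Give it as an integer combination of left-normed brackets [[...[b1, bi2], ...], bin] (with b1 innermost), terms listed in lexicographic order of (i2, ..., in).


Expand each bracket as ab - ba; the b1-initial words give the coefficients.
Composite bracket: [[b3, b2], b1]
The bracket unfolds into 4 signed words via [a, b] = ab - ba (2^2 = 4).
Keep just the words that open with b1:
  sign of b1b2b3 is +1, so it contributes +[[b1, b2], b3]
  sign of b1b3b2 is -1, so it contributes -[[b1, b3], b2]

[[b1, b2], b3] - [[b1, b3], b2]


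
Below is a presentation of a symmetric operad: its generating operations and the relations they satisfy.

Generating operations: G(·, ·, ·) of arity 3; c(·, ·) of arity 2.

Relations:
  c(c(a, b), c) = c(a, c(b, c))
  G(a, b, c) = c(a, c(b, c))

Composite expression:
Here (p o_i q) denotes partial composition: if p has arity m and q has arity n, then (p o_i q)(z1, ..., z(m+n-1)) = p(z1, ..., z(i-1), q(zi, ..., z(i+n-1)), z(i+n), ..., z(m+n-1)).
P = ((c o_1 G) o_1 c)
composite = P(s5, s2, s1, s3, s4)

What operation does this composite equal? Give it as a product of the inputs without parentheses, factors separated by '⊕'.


Key point: c is associative — brackets drop, the s-order remains.
c(s5, s2) spells out as s5 ⊕ s2
G(c(s5, s2), s1, s3) spells out as s5 ⊕ s2 ⊕ s1 ⊕ s3
c(G(c(s5, s2), s1, s3), s4) spells out as s5 ⊕ s2 ⊕ s1 ⊕ s3 ⊕ s4

s5 ⊕ s2 ⊕ s1 ⊕ s3 ⊕ s4


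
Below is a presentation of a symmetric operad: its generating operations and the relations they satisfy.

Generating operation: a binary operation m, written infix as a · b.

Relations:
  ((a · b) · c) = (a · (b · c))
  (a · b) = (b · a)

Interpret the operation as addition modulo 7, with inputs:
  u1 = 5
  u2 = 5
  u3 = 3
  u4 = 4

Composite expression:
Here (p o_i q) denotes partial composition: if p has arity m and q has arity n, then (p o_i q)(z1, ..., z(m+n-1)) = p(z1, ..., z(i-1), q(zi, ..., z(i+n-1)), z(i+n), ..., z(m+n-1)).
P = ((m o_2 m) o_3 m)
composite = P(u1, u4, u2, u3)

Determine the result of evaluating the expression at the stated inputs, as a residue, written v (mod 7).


3 (mod 7)

(u2 · u3) = 1
(u4 · (u2 · u3)) = 5
(u1 · (u4 · (u2 · u3))) = 3


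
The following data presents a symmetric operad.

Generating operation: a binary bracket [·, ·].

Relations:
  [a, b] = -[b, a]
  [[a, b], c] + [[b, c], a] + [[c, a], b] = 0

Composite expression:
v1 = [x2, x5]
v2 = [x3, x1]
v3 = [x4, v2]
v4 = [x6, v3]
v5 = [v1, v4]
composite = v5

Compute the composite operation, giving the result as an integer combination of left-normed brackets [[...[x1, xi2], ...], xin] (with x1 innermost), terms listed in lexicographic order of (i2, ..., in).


[[[[[x1, x3], x4], x6], x2], x5] - [[[[[x1, x3], x4], x6], x5], x2]

Expand each bracket as ab - ba; the x1-initial words give the coefficients.
Composite bracket: [[x2, x5], [x6, [x4, [x3, x1]]]]
Applying ab - ba throughout gives 32 signed words (2^5 = 32).
Words beginning with x1 determine it all:
  x1x3x4x6x2x5 appears with sign +1, giving the term +[[[[[x1, x3], x4], x6], x2], x5]
  x1x3x4x6x5x2 appears with sign -1, giving the term -[[[[[x1, x3], x4], x6], x5], x2]


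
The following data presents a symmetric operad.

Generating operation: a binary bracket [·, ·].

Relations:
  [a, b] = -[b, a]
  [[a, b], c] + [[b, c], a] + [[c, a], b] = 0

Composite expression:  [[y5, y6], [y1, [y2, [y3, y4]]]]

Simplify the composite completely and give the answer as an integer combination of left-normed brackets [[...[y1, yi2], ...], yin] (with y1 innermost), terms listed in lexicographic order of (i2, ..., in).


A multilinear Lie element is pinned by y1-initial words (y1 innermost).
Composite bracket: [[y5, y6], [y1, [y2, [y3, y4]]]]
Full expansion: 32 signed words from ab - ba (2^5 = 32).
Words beginning with y1 determine it all:
  sign of y1y2y3y4y5y6 is -1, so it contributes -[[[[[y1, y2], y3], y4], y5], y6]
  sign of y1y2y3y4y6y5 is +1, so it contributes +[[[[[y1, y2], y3], y4], y6], y5]
  sign of y1y2y4y3y5y6 is +1, so it contributes +[[[[[y1, y2], y4], y3], y5], y6]
  sign of y1y2y4y3y6y5 is -1, so it contributes -[[[[[y1, y2], y4], y3], y6], y5]
  sign of y1y3y4y2y5y6 is +1, so it contributes +[[[[[y1, y3], y4], y2], y5], y6]
  sign of y1y3y4y2y6y5 is -1, so it contributes -[[[[[y1, y3], y4], y2], y6], y5]
  sign of y1y4y3y2y5y6 is -1, so it contributes -[[[[[y1, y4], y3], y2], y5], y6]
  sign of y1y4y3y2y6y5 is +1, so it contributes +[[[[[y1, y4], y3], y2], y6], y5]

-[[[[[y1, y2], y3], y4], y5], y6] + [[[[[y1, y2], y3], y4], y6], y5] + [[[[[y1, y2], y4], y3], y5], y6] - [[[[[y1, y2], y4], y3], y6], y5] + [[[[[y1, y3], y4], y2], y5], y6] - [[[[[y1, y3], y4], y2], y6], y5] - [[[[[y1, y4], y3], y2], y5], y6] + [[[[[y1, y4], y3], y2], y6], y5]


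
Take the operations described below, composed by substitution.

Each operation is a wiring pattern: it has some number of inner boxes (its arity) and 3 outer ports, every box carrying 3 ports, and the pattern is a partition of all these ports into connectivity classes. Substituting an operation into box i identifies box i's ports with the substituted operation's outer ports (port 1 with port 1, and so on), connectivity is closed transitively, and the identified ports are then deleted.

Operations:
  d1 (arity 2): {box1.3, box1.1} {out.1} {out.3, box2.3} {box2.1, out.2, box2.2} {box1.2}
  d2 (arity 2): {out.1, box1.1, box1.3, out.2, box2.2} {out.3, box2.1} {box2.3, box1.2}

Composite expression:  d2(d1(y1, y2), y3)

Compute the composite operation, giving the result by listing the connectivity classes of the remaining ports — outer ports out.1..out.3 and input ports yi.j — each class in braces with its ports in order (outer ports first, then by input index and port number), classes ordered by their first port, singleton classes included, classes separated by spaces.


{out.1, out.2, y2.3, y3.2} {out.3, y3.1} {y1.1, y1.3} {y1.2} {y2.1, y2.2, y3.3}

Connectivity passes through glued d2-boundaries; trace each wire chain.
d1 over (y1, y2) gives {out.1} {out.2, y2.1, y2.2} {out.3, y2.3} {y1.1, y1.3} {y1.2}, out.j being that stage's outer ports
d2 over (y1, y2, y3) gives {out.1, out.2, y2.3, y3.2} {out.3, y3.1} {y1.1, y1.3} {y1.2} {y2.1, y2.2, y3.3}, out.j being that stage's outer ports


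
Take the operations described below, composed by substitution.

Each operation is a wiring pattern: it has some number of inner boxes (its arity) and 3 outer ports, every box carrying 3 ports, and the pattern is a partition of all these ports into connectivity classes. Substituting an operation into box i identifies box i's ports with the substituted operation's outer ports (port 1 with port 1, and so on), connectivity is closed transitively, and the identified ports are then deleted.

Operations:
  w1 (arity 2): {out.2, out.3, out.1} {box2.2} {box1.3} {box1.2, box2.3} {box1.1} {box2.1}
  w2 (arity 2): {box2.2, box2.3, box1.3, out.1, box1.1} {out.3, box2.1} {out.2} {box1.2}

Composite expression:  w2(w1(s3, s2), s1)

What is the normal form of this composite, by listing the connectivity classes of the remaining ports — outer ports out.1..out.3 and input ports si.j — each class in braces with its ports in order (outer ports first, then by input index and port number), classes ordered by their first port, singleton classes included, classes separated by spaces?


{out.1, s1.2, s1.3} {out.2} {out.3, s1.1} {s2.1} {s2.2} {s2.3, s3.2} {s3.1} {s3.3}

Substituting into w2 glues patterns; closure does the rest.
w1 over (s3, s2) gives {out.1, out.2, out.3} {s2.1} {s2.2} {s2.3, s3.2} {s3.1} {s3.3}, out.j being that stage's outer ports
w2 over (s3, s2, s1) gives {out.1, s1.2, s1.3} {out.2} {out.3, s1.1} {s2.1} {s2.2} {s2.3, s3.2} {s3.1} {s3.3}, out.j being that stage's outer ports


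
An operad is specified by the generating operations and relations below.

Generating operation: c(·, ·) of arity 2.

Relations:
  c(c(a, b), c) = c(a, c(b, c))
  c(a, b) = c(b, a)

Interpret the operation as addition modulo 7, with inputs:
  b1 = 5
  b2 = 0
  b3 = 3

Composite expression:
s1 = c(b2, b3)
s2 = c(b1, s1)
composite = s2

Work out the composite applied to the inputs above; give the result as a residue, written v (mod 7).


c(b2, b3) = 3
c(b1, c(b2, b3)) = 1

1 (mod 7)


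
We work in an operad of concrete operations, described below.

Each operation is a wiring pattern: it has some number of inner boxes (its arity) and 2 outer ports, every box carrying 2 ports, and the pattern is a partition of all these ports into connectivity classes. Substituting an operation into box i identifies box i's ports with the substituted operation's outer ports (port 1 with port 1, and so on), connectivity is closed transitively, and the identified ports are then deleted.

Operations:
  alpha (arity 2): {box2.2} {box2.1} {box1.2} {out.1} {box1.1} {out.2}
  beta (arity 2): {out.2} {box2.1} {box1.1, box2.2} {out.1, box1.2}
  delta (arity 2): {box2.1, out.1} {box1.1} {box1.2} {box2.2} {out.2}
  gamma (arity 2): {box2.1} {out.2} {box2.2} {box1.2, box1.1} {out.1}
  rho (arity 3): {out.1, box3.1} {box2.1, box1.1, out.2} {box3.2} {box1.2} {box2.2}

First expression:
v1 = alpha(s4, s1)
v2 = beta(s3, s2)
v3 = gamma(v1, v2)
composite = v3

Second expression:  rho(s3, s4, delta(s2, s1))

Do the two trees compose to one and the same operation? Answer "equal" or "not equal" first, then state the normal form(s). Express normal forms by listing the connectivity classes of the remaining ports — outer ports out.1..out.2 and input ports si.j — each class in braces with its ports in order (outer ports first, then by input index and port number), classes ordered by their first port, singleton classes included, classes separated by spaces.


not equal; the first gives {out.1} {out.2} {s1.1} {s1.2} {s2.1} {s2.2, s3.1} {s3.2} {s4.1} {s4.2} and the second {out.1, s1.1} {out.2, s3.1, s4.1} {s1.2} {s2.1} {s2.2} {s3.2} {s4.2}


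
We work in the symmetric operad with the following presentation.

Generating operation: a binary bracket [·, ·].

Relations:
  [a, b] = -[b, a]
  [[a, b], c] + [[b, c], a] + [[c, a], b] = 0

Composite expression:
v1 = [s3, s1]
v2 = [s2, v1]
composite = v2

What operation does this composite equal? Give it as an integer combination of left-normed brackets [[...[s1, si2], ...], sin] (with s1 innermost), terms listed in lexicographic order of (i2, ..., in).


[[s1, s3], s2]

Left-normed coefficients sit on the s1-initial expansion words.
Composite bracket: [s2, [s3, s1]]
The bracket unfolds into 4 signed words via [a, b] = ab - ba (2^2 = 4).
Keep just the words that open with s1:
  sign of s1s3s2 is +1, so it contributes +[[s1, s3], s2]


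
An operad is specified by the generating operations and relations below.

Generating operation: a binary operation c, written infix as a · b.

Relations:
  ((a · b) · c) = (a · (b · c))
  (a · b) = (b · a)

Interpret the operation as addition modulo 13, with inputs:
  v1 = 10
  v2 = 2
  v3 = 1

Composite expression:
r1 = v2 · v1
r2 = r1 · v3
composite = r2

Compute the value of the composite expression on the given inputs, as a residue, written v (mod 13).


(v2 · v1) = 12
((v2 · v1) · v3) = 0

0 (mod 13)


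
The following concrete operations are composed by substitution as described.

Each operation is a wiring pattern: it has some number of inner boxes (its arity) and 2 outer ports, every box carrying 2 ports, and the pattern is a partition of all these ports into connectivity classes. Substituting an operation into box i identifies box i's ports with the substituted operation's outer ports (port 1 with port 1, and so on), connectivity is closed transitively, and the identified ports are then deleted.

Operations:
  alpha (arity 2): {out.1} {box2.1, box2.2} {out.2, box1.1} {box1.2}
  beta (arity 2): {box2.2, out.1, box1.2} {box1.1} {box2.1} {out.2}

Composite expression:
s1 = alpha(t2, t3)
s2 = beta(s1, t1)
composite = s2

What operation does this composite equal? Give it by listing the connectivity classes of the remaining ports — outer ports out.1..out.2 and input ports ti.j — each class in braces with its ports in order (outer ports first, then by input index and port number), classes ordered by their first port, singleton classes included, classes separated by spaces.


Reachability decides: close wires over beta-identified ports.
through alpha, on inputs (t2, t3): {out.1} {out.2, t2.1} {t2.2} {t3.1, t3.2} (out.j = stage outer ports)
through beta, on inputs (t2, t3, t1): {out.1, t1.2, t2.1} {out.2} {t1.1} {t2.2} {t3.1, t3.2} (out.j = stage outer ports)

{out.1, t1.2, t2.1} {out.2} {t1.1} {t2.2} {t3.1, t3.2}


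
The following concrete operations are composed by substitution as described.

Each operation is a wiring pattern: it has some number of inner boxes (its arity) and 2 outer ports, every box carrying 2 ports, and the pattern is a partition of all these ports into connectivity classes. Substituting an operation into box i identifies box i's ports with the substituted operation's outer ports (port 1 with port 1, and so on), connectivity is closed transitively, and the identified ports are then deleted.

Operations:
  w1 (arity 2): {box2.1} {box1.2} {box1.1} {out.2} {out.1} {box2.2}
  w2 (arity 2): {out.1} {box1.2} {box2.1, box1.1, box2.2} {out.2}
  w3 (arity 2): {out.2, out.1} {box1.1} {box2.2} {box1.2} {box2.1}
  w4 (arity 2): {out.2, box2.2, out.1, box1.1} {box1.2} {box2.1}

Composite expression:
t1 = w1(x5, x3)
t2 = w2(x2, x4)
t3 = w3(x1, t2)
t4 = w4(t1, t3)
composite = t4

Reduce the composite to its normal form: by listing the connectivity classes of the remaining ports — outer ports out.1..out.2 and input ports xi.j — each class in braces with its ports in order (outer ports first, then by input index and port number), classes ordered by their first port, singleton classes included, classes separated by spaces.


{out.1, out.2} {x1.1} {x1.2} {x2.1, x4.1, x4.2} {x2.2} {x3.1} {x3.2} {x5.1} {x5.2}

Connectivity passes through glued w4-boundaries; trace each wire chain.
composing w1 on (x5, x3), with out.j its own outer ports: {out.1} {out.2} {x3.1} {x3.2} {x5.1} {x5.2}
composing w2 on (x2, x4), with out.j its own outer ports: {out.1} {out.2} {x2.1, x4.1, x4.2} {x2.2}
composing w3 on (x1, x2, x4), with out.j its own outer ports: {out.1, out.2} {x1.1} {x1.2} {x2.1, x4.1, x4.2} {x2.2}
composing w4 on (x5, x3, x1, x2, x4), with out.j its own outer ports: {out.1, out.2} {x1.1} {x1.2} {x2.1, x4.1, x4.2} {x2.2} {x3.1} {x3.2} {x5.1} {x5.2}


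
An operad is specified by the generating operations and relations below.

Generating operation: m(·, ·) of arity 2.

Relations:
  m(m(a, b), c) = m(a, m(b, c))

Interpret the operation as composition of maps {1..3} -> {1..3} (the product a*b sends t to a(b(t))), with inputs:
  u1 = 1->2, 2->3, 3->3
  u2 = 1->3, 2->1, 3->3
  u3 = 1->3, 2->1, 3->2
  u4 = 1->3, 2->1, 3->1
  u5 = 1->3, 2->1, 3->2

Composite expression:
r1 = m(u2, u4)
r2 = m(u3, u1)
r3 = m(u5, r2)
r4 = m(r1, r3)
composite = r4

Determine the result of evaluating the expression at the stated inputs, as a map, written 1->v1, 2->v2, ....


1->3, 2->3, 3->3

m(u2, u4) = 1->3, 2->3, 3->3
m(u3, u1) = 1->1, 2->2, 3->2
m(u5, m(u3, u1)) = 1->3, 2->1, 3->1
m(m(u2, u4), m(u5, m(u3, u1))) = 1->3, 2->3, 3->3


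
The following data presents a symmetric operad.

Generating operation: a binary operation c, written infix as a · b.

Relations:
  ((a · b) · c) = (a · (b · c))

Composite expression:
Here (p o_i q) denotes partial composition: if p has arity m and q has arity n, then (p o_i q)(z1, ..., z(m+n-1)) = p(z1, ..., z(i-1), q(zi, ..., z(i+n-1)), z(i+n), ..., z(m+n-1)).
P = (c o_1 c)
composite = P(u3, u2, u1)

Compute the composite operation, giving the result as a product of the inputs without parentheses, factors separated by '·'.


u3 · u2 · u1

The c-tree's shape is irrelevant; the u-reading-order decides.
(u3 · u2) reduces to u3 · u2
((u3 · u2) · u1) reduces to u3 · u2 · u1


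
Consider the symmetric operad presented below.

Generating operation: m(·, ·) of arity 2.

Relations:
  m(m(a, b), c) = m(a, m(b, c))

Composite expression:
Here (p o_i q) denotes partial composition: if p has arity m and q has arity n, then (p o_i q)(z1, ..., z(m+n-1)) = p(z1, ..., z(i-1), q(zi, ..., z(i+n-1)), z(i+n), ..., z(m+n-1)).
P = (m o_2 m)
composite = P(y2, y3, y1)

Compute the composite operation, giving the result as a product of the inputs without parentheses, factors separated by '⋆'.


Under associativity of m, the answer is the y's in reading order.
m(y3, y1) collapses to y3 ⋆ y1
m(y2, m(y3, y1)) collapses to y2 ⋆ y3 ⋆ y1

y2 ⋆ y3 ⋆ y1


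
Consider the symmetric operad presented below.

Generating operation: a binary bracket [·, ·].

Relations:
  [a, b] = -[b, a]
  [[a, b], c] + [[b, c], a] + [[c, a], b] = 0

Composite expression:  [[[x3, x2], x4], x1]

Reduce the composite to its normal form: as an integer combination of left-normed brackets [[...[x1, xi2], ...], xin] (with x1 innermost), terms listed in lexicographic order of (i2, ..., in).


[[[x1, x2], x3], x4] - [[[x1, x3], x2], x4] - [[[x1, x4], x2], x3] + [[[x1, x4], x3], x2]

Expand each bracket as ab - ba; the x1-initial words give the coefficients.
Composite bracket: [[[x3, x2], x4], x1]
Applying ab - ba throughout gives 8 signed words (2^3 = 8).
Words beginning with x1 determine it all:
  from x1x2x3x4, sign +1: term +[[[x1, x2], x3], x4]
  from x1x3x2x4, sign -1: term -[[[x1, x3], x2], x4]
  from x1x4x2x3, sign -1: term -[[[x1, x4], x2], x3]
  from x1x4x3x2, sign +1: term +[[[x1, x4], x3], x2]


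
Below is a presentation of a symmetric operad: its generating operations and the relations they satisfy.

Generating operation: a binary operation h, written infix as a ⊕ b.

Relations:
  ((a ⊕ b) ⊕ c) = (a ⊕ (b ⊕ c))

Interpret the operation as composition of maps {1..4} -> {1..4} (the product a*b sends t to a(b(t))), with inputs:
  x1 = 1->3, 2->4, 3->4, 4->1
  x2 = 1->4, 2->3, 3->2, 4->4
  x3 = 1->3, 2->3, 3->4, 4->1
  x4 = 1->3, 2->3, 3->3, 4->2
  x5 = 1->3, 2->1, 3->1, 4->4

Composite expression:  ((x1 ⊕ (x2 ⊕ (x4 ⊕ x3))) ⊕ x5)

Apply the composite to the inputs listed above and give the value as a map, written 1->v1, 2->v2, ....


1->4, 2->4, 3->4, 4->4

(x4 ⊕ x3) = 1->3, 2->3, 3->2, 4->3
(x2 ⊕ (x4 ⊕ x3)) = 1->2, 2->2, 3->3, 4->2
(x1 ⊕ (x2 ⊕ (x4 ⊕ x3))) = 1->4, 2->4, 3->4, 4->4
((x1 ⊕ (x2 ⊕ (x4 ⊕ x3))) ⊕ x5) = 1->4, 2->4, 3->4, 4->4


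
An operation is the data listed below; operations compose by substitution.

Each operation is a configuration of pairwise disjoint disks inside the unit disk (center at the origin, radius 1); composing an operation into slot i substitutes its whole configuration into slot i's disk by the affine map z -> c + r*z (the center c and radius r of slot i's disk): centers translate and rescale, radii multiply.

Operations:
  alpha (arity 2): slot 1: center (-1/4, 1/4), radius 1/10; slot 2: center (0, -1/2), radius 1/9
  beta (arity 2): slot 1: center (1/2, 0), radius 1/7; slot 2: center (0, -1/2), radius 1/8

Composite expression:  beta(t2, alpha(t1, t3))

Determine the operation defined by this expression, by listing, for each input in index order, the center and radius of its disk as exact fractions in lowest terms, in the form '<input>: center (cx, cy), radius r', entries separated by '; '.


Below beta, radii multiply path by path; the t-disk centers shift.
input t2: applying the 1 nested substitution gives center (1/2, 0), radius 1/7
input t1: applying the 2 nested substitutions gives center (-1/32, -15/32), radius 1/80
input t3: applying the 2 nested substitutions gives center (0, -9/16), radius 1/72

t1: center (-1/32, -15/32), radius 1/80; t2: center (1/2, 0), radius 1/7; t3: center (0, -9/16), radius 1/72


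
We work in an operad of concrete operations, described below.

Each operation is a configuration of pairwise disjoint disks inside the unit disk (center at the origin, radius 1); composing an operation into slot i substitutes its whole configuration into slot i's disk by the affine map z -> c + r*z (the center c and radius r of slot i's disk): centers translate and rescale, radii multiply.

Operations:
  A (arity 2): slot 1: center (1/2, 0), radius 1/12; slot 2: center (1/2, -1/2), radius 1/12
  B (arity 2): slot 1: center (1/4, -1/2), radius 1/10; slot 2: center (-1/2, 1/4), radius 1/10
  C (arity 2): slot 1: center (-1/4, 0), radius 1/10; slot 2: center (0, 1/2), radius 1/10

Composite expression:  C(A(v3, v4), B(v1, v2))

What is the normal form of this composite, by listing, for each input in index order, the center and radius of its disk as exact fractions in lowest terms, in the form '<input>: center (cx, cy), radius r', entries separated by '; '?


v1: center (1/40, 9/20), radius 1/100; v2: center (-1/20, 21/40), radius 1/100; v3: center (-1/5, 0), radius 1/120; v4: center (-1/5, -1/20), radius 1/120

Each v-disk chains the slot maps above it in C; radii multiply.
v3 passes through 2 substitutions, ending at center (-1/5, 0), radius 1/120
v4 passes through 2 substitutions, ending at center (-1/5, -1/20), radius 1/120
v1 passes through 2 substitutions, ending at center (1/40, 9/20), radius 1/100
v2 passes through 2 substitutions, ending at center (-1/20, 21/40), radius 1/100


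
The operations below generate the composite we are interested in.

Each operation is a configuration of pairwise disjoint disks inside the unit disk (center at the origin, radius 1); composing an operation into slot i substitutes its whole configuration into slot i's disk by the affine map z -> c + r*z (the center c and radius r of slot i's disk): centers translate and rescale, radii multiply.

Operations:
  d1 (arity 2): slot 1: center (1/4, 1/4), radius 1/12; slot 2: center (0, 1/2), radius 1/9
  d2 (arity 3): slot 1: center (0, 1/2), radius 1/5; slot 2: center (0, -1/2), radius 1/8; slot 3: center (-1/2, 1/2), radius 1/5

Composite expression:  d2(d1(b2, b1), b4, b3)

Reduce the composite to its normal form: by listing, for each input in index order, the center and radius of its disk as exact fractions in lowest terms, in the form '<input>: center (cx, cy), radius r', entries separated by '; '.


b1: center (0, 3/5), radius 1/45; b2: center (1/20, 11/20), radius 1/60; b3: center (-1/2, 1/2), radius 1/5; b4: center (0, -1/2), radius 1/8


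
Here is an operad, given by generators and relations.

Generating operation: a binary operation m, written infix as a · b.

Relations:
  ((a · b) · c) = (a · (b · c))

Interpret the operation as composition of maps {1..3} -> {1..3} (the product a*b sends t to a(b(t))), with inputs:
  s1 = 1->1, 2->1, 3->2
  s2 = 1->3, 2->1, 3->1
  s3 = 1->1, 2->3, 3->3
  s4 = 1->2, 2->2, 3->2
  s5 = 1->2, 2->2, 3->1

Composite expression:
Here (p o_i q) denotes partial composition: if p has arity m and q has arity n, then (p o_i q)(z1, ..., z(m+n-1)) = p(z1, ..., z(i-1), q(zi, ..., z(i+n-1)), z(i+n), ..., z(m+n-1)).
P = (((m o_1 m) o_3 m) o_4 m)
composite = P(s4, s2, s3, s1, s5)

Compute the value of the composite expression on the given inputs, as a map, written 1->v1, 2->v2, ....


(s4 · s2) = 1->2, 2->2, 3->2
(s1 · s5) = 1->1, 2->1, 3->1
(s3 · (s1 · s5)) = 1->1, 2->1, 3->1
((s4 · s2) · (s3 · (s1 · s5))) = 1->2, 2->2, 3->2

1->2, 2->2, 3->2


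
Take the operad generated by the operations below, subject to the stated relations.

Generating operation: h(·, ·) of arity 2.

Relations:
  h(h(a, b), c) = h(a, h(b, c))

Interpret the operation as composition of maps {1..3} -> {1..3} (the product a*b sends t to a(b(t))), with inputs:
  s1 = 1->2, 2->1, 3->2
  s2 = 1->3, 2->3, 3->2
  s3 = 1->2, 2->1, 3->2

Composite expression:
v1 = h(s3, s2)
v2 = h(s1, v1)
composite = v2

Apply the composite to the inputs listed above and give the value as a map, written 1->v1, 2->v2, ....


h(s3, s2) = 1->2, 2->2, 3->1
h(s1, h(s3, s2)) = 1->1, 2->1, 3->2

1->1, 2->1, 3->2
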